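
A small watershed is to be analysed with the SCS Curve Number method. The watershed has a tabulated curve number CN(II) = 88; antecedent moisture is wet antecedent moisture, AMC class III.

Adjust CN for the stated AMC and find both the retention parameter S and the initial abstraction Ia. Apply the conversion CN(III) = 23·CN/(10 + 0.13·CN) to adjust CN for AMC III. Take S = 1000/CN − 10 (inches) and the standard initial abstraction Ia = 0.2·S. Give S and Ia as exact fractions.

Adjust CN=88 to AMC III: 23·88/(10 + 0.13·88) → 2024 ÷ (536/25) = 6325/67 ≈ 94.403
Max retention: S = 1000/(6325/67) − 10 = 150/253 in (≈ 0.593 in)
Ia = 0.2S: 0.2·0.593 = 0.119 in (exactly 30/253)

S = 150/253 in ≈ 0.593 in; Ia = 30/253 in ≈ 0.119 in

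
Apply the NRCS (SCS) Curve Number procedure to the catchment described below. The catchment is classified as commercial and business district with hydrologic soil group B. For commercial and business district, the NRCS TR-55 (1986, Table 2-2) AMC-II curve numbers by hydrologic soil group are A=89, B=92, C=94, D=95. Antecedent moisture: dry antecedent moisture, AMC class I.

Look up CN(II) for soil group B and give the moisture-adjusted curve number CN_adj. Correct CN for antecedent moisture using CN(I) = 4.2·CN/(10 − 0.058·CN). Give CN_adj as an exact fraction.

CN_adj = 48300/583 ≈ 82.847

NRCS table: commercial and business district, soil group B → CN(II) = 92
Dry (AMC I): CN(I) = 4.2·92/(10 − 0.058·92) = (1932/5)/(583/125) = 48300/583 ≈ 82.847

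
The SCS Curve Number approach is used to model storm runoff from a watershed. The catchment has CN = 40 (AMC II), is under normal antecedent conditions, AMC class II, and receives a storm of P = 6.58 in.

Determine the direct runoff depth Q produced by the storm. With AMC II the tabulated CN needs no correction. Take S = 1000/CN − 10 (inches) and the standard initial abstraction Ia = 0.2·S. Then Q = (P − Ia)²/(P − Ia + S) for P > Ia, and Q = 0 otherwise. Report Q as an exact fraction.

CN(II) = 40; AMC II needs no correction.
S = 1000/40 − 10 = 15 in ≈ 15.000 in
Initial abstraction Ia = S/5 = 15/5 = 3 ≈ 3.000 in
Since P=6.580 > Ia=3.000: effective rainfall P−Ia = 179/50 in
Runoff Q = (P−Ia)²/(P−Ia+S) = (3.580)²/(3.580+15.000) = 32041/46450 ≈ 0.690 in

Q = 32041/46450 in ≈ 0.690 in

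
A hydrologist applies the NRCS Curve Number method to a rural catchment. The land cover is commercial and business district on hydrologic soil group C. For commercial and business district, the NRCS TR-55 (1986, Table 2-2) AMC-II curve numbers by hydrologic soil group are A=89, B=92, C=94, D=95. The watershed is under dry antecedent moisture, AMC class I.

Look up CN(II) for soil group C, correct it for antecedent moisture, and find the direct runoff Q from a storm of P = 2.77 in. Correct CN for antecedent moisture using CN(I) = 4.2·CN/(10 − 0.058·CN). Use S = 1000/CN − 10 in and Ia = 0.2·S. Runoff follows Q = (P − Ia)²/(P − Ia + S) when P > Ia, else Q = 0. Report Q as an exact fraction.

NRCS table: commercial and business district, soil group C → CN(II) = 94
Dry (AMC I): CN(I) = 4.2·94/(10 − 0.058·94) = (1974/5)/(1137/250) = 32900/379 ≈ 86.807
Max retention: S = 1000/(32900/379) − 10 = 500/329 in (≈ 1.520 in)
Ia = 0.2S: 0.2·1.520 = 0.304 in (exactly 100/329)
Excess rainfall: 2.770 − 0.304 = 2.466 in; P > Ia so Q > 0
Q: (81133/32900)² ÷ (131133/32900) = 6582563689/4314275700 in (≈ 1.526 in)

Q = 6582563689/4314275700 in ≈ 1.526 in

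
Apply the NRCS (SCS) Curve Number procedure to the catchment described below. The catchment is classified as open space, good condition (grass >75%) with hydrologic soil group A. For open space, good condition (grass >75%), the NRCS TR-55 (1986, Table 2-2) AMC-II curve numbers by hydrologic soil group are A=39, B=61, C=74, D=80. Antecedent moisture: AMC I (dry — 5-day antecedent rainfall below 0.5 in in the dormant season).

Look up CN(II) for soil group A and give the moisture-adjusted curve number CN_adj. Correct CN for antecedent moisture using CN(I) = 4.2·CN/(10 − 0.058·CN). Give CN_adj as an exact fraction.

CN_adj = 81900/3869 ≈ 21.168

NRCS table: open space, good condition (grass >75%), soil group A → CN(II) = 39
CN(I) from CN(II)=39: (4.2·39)/(10 − 0.058·39) = 81900/3869 ≈ 21.168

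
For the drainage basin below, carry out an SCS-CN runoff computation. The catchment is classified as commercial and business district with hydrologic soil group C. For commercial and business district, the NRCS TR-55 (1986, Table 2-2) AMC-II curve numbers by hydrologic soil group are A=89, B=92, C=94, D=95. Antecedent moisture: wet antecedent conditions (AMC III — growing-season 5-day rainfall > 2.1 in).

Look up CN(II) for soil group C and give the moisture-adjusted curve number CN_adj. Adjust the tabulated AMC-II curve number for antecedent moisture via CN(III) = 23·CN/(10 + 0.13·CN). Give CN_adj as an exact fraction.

NRCS table: commercial and business district, soil group C → CN(II) = 94
Adjust CN=94 to AMC III: 23·94/(10 + 0.13·94) → 2162 ÷ (1111/50) = 108100/1111 ≈ 97.300

CN_adj = 108100/1111 ≈ 97.300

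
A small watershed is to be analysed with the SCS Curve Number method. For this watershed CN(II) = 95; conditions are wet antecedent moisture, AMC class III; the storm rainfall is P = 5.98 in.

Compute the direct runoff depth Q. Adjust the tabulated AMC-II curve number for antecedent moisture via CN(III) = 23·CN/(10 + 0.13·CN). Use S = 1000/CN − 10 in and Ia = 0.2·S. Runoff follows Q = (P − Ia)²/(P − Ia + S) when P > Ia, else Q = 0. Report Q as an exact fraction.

Q = 16812493569/2942386550 in ≈ 5.714 in

Wet (AMC III): CN(III) = 23·95/(10 + 0.13·95) = 2185/(447/20) = 43700/447 ≈ 97.763
Max retention: S = 1000/(43700/447) − 10 = 100/437 in (≈ 0.229 in)
Ia = 0.2·(100/437) = 20/437 in ≈ 0.046 in
Since P=5.980 > Ia=0.046: effective rainfall P−Ia = 129663/21850 in
Q = (129663/21850)²/((129663/21850) + 100/437) = (16812493569/477422500)/(134663/21850) = 16812493569/2942386550 in ≈ 5.714 in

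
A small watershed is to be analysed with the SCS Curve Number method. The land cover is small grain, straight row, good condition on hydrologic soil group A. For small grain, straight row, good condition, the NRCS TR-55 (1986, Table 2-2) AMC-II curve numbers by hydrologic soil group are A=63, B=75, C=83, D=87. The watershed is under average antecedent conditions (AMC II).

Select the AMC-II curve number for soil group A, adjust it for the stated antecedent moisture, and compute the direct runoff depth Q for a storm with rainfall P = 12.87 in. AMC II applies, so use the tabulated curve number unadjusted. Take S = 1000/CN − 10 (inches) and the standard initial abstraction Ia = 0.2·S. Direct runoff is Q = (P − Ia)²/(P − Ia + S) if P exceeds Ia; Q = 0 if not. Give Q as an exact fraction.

Q = 5428889761/697290300 in ≈ 7.786 in

NRCS table: small grain, straight row, good condition, soil group A → CN(II) = 63
Average conditions: CN = 63 (no AMC adjustment).
Max retention: S = 1000/63 − 10 = 370/63 in (≈ 5.873 in)
Initial abstraction Ia = S/5 = (370/63)/5 = 74/63 ≈ 1.175 in
Excess rainfall: 12.870 − 1.175 = 11.695 in; P > Ia so Q > 0
Runoff Q = (P−Ia)²/(P−Ia+S) = (11.695)²/(11.695+5.873) = 5428889761/697290300 ≈ 7.786 in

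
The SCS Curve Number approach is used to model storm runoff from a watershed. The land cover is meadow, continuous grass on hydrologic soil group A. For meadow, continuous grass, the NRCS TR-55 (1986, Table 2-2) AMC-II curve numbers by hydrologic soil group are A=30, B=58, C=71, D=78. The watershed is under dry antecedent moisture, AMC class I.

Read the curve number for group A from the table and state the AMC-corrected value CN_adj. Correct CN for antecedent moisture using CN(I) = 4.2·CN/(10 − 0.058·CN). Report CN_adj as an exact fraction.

CN_adj = 900/59 ≈ 15.254

NRCS table: meadow, continuous grass, soil group A → CN(II) = 30
Dry (AMC I): CN(I) = 4.2·30/(10 − 0.058·30) = 126/(413/50) = 900/59 ≈ 15.254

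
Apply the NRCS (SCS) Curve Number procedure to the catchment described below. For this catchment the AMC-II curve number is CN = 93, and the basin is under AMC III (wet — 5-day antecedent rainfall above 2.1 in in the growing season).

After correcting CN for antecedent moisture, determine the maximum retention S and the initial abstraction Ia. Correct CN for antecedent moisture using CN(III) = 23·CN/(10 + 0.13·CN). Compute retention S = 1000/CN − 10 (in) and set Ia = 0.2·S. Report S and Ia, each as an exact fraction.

S = 700/2139 in ≈ 0.327 in; Ia = 140/2139 in ≈ 0.065 in

Wet (AMC III): CN(III) = 23·93/(10 + 0.13·93) = 2139/(2209/100) = 213900/2209 ≈ 96.831
Max retention: S = 1000/(213900/2209) − 10 = 700/2139 in (≈ 0.327 in)
Ia = 0.2S: 0.2·0.327 = 0.065 in (exactly 140/2139)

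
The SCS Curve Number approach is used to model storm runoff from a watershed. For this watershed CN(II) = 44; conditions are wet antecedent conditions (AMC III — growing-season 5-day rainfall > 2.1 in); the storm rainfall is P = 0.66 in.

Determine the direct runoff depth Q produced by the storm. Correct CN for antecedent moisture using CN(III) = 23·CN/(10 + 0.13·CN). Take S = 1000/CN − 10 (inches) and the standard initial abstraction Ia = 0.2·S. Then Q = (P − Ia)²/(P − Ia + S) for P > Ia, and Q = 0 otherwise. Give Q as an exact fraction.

Wet (AMC III): CN(III) = 23·44/(10 + 0.13·44) = 1012/(393/25) = 25300/393 ≈ 64.377
S = 1000/(25300/393) − 10 = 1400/253 in ≈ 5.534 in
Ia = 0.2S: 0.2·5.534 = 1.107 in (exactly 280/253)
P = 0.660 ≤ Ia = 1.107 in: entire storm abstracted, Q = 0.

Q = 0 in ≈ 0.000 in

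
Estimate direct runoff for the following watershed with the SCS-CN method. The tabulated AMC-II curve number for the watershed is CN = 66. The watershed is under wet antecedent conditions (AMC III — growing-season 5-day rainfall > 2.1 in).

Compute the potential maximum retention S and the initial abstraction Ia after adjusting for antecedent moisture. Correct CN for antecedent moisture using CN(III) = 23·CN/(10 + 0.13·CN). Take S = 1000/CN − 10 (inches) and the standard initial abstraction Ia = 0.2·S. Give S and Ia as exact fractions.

S = 1700/759 in ≈ 2.240 in; Ia = 340/759 in ≈ 0.448 in

Wet (AMC III): CN(III) = 23·66/(10 + 0.13·66) = 1518/(929/50) = 75900/929 ≈ 81.701
S = 1000/(75900/929) − 10 = 1700/759 in ≈ 2.240 in
Ia = 0.2·(1700/759) = 340/759 in ≈ 0.448 in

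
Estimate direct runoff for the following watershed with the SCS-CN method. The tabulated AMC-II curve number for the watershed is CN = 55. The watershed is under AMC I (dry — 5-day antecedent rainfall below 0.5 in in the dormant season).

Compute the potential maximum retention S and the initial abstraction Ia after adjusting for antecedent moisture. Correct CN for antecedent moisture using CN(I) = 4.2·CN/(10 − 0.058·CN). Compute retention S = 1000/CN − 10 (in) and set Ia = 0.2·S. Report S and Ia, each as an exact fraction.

Adjust CN=55 to AMC I: 4.2·55/(10 − 0.058·55) → 231 ÷ (681/100) = 7700/227 ≈ 33.921
S = 1000/(7700/227) − 10 = 1500/77 in ≈ 19.481 in
Initial abstraction Ia = S/5 = (1500/77)/5 = 300/77 ≈ 3.896 in

S = 1500/77 in ≈ 19.481 in; Ia = 300/77 in ≈ 3.896 in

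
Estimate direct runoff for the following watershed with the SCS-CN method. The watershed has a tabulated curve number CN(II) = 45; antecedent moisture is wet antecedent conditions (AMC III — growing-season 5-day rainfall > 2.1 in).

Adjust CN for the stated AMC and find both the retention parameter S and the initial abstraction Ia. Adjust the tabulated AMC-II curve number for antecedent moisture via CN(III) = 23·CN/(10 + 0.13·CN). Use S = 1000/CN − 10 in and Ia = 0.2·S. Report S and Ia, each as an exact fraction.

Adjust CN=45 to AMC III: 23·45/(10 + 0.13·45) → 1035 ÷ (317/20) = 20700/317 ≈ 65.300
Retention S: 1000/CN − 10 with CN=65.300 → S = 1100/207 ≈ 5.314 in
Ia = 0.2S: 0.2·5.314 = 1.063 in (exactly 220/207)

S = 1100/207 in ≈ 5.314 in; Ia = 220/207 in ≈ 1.063 in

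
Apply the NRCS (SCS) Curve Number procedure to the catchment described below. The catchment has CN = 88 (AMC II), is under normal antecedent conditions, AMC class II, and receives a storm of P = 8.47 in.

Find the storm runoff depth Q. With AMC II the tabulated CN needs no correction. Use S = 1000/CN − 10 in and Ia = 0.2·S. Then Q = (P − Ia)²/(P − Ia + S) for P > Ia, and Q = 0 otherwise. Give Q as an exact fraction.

Q = 81306289/11568700 in ≈ 7.028 in

Average conditions: CN = 88 (no AMC adjustment).
Retention S: 1000/CN − 10 with CN=88.000 → S = 15/11 ≈ 1.364 in
Ia = 0.2·(15/11) = 3/11 in ≈ 0.273 in
Since P=8.470 > Ia=0.273: effective rainfall P−Ia = 9017/1100 in
Q: (9017/1100)² ÷ (10517/1100) = 81306289/11568700 in (≈ 7.028 in)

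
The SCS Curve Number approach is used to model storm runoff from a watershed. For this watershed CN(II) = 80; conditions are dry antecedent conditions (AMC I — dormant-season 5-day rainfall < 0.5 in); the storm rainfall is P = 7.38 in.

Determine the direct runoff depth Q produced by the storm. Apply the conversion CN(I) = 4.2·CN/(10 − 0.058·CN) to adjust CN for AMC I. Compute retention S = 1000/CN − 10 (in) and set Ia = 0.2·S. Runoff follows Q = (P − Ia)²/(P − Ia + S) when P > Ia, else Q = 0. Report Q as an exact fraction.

CN(I) from CN(II)=80: (4.2·80)/(10 − 0.058·80) = 4200/67 ≈ 62.687
S = 1000/(4200/67) − 10 = 125/21 in ≈ 5.952 in
Initial abstraction Ia = S/5 = (125/21)/5 = 25/21 ≈ 1.190 in
Since P=7.380 > Ia=1.190: effective rainfall P−Ia = 6499/1050 in
Q: (6499/1050)² ÷ (12749/1050) = 42237001/13386450 in (≈ 3.155 in)

Q = 42237001/13386450 in ≈ 3.155 in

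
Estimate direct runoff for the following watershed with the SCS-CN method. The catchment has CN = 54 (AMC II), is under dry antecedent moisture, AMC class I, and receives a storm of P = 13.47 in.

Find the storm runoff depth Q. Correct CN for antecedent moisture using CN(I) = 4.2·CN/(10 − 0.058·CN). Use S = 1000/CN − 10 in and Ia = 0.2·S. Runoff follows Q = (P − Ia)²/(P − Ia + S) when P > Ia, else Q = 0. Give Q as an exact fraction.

CN(I) from CN(II)=54: (4.2·54)/(10 − 0.058·54) = 56700/1717 ≈ 33.023
Retention S: 1000/CN − 10 with CN=33.023 → S = 11500/567 ≈ 20.282 in
Ia = 0.2·(11500/567) = 2300/567 in ≈ 4.056 in
Since P=13.470 > Ia=4.056: effective rainfall P−Ia = 533749/56700 in
Q: (533749/56700)² ÷ (1683749/56700) = 284887995001/95468568300 in (≈ 2.984 in)

Q = 284887995001/95468568300 in ≈ 2.984 in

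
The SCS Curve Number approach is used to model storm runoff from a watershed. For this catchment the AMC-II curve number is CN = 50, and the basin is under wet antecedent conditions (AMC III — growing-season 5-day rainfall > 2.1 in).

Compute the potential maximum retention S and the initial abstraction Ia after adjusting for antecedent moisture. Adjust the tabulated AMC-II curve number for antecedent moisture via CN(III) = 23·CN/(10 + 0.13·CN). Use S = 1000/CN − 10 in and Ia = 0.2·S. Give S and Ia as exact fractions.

Adjust CN=50 to AMC III: 23·50/(10 + 0.13·50) → 1150 ÷ (33/2) = 2300/33 ≈ 69.697
Max retention: S = 1000/(2300/33) − 10 = 100/23 in (≈ 4.348 in)
Ia = 0.2·(100/23) = 20/23 in ≈ 0.870 in

S = 100/23 in ≈ 4.348 in; Ia = 20/23 in ≈ 0.870 in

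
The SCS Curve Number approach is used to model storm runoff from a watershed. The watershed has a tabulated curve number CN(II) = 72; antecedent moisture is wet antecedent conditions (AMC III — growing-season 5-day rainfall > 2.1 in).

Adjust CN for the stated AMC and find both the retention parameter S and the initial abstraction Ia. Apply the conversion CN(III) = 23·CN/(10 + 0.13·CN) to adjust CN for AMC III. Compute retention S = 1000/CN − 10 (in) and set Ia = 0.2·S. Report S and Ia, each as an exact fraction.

S = 350/207 in ≈ 1.691 in; Ia = 70/207 in ≈ 0.338 in

Wet (AMC III): CN(III) = 23·72/(10 + 0.13·72) = 1656/(484/25) = 10350/121 ≈ 85.537
Retention S: 1000/CN − 10 with CN=85.537 → S = 350/207 ≈ 1.691 in
Initial abstraction Ia = S/5 = (350/207)/5 = 70/207 ≈ 0.338 in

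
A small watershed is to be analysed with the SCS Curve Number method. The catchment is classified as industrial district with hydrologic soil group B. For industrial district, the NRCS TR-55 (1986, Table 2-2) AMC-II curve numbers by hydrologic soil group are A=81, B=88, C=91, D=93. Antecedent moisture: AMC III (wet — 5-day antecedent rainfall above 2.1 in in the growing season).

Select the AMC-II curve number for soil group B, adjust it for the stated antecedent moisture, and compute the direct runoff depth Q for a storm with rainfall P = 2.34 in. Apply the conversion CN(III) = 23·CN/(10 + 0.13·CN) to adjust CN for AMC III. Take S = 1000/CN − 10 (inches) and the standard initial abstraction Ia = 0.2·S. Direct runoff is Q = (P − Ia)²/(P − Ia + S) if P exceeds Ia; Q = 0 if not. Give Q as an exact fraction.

Q = 263222067/150117550 in ≈ 1.753 in

NRCS table: industrial district, soil group B → CN(II) = 88
CN(III) from CN(II)=88: (23·88)/(10 + 0.13·88) = 6325/67 ≈ 94.403
Max retention: S = 1000/(6325/67) − 10 = 150/253 in (≈ 0.593 in)
Ia = 0.2·(150/253) = 30/253 in ≈ 0.119 in
Since P=2.340 > Ia=0.119: effective rainfall P−Ia = 28101/12650 in
Runoff Q = (P−Ia)²/(P−Ia+S) = (2.221)²/(2.221+0.593) = 263222067/150117550 ≈ 1.753 in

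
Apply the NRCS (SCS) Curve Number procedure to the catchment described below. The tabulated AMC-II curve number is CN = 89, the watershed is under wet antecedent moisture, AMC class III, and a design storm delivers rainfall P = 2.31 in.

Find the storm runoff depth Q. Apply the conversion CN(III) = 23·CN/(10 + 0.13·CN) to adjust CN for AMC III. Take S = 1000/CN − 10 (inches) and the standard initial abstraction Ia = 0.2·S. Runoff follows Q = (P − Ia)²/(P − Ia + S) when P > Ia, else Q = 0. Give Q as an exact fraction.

Q = 18479275859/10437038900 in ≈ 1.771 in

Wet (AMC III): CN(III) = 23·89/(10 + 0.13·89) = 2047/(2157/100) = 204700/2157 ≈ 94.900
Max retention: S = 1000/(204700/2157) − 10 = 1100/2047 in (≈ 0.537 in)
Ia = 0.2·(1100/2047) = 220/2047 in ≈ 0.107 in
P − Ia = 2.310 − 0.107 = 450857/204700 ≈ 2.203 in (> 0, runoff occurs)
Runoff Q = (P−Ia)²/(P−Ia+S) = (2.203)²/(2.203+0.537) = 18479275859/10437038900 ≈ 1.771 in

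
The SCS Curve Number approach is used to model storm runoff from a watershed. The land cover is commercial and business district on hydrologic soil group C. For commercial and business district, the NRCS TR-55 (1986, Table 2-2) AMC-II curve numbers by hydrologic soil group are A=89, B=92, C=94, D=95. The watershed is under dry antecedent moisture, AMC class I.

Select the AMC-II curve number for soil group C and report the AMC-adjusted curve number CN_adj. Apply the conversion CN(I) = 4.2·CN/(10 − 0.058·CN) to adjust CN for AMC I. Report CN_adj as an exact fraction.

CN_adj = 32900/379 ≈ 86.807

NRCS table: commercial and business district, soil group C → CN(II) = 94
Dry (AMC I): CN(I) = 4.2·94/(10 − 0.058·94) = (1974/5)/(1137/250) = 32900/379 ≈ 86.807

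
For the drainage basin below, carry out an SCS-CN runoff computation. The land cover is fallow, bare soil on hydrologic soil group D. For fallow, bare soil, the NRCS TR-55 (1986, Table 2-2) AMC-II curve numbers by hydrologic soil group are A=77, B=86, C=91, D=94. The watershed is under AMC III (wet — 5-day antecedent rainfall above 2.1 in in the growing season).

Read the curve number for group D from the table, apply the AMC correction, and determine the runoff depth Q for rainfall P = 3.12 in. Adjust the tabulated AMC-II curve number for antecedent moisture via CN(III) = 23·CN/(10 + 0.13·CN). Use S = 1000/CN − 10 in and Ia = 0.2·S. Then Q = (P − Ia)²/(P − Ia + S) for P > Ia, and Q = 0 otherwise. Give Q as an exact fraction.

Q = 1143136854/406807325 in ≈ 2.810 in

NRCS table: fallow, bare soil, soil group D → CN(II) = 94
CN(III) from CN(II)=94: (23·94)/(10 + 0.13·94) = 108100/1111 ≈ 97.300
S = 1000/(108100/1111) − 10 = 300/1081 in ≈ 0.278 in
Ia = 0.2·(300/1081) = 60/1081 in ≈ 0.056 in
P − Ia = 3.120 − 0.056 = 82818/27025 ≈ 3.064 in (> 0, runoff occurs)
Q = (82818/27025)²/((82818/27025) + 300/1081) = (6858821124/730350625)/(90318/27025) = 1143136854/406807325 in ≈ 2.810 in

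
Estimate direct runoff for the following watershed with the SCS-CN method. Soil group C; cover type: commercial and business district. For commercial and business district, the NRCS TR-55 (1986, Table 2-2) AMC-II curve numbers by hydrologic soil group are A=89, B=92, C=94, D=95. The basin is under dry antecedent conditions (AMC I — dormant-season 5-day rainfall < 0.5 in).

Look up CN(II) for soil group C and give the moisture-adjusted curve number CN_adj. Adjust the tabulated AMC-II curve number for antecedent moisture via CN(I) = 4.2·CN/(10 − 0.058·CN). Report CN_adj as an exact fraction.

CN_adj = 32900/379 ≈ 86.807

NRCS table: commercial and business district, soil group C → CN(II) = 94
CN(I) from CN(II)=94: (4.2·94)/(10 − 0.058·94) = 32900/379 ≈ 86.807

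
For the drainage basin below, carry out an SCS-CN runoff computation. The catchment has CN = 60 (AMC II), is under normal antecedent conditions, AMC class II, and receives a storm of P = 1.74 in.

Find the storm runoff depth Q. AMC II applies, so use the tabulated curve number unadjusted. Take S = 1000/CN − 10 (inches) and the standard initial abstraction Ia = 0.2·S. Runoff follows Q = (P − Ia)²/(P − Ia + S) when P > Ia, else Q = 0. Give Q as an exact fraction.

Q = 3721/159150 in ≈ 0.023 in

CN(II) = 60; AMC II needs no correction.
Retention S: 1000/CN − 10 with CN=60.000 → S = 20/3 ≈ 6.667 in
Ia = 0.2·(20/3) = 4/3 in ≈ 1.333 in
Excess rainfall: 1.740 − 1.333 = 0.407 in; P > Ia so Q > 0
Q = (61/150)²/((61/150) + 20/3) = (3721/22500)/(1061/150) = 3721/159150 in ≈ 0.023 in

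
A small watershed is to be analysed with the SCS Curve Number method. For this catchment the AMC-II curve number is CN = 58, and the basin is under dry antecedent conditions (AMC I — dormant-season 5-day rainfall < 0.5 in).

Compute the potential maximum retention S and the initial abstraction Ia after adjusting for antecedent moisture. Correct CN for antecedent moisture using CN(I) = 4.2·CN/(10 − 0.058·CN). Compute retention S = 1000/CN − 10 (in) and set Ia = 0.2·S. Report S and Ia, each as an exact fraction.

S = 500/29 in ≈ 17.241 in; Ia = 100/29 in ≈ 3.448 in

Adjust CN=58 to AMC I: 4.2·58/(10 − 0.058·58) → (1218/5) ÷ (1659/250) = 2900/79 ≈ 36.709
Retention S: 1000/CN − 10 with CN=36.709 → S = 500/29 ≈ 17.241 in
Ia = 0.2S: 0.2·17.241 = 3.448 in (exactly 100/29)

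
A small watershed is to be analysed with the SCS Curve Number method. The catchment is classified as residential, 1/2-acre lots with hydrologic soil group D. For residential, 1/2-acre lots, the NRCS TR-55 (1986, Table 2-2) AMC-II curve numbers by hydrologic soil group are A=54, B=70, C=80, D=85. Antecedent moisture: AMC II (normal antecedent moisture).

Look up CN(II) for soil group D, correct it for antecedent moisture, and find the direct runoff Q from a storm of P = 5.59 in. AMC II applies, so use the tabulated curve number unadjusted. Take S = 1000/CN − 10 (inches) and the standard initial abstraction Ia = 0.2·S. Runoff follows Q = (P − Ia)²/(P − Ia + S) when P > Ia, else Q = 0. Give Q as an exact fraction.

Q = 79263409/20235100 in ≈ 3.917 in

NRCS table: residential, 1/2-acre lots, soil group D → CN(II) = 85
AMC II — tabulated CN = 85 applies directly.
Retention S: 1000/CN − 10 with CN=85.000 → S = 30/17 ≈ 1.765 in
Ia = 0.2S: 0.2·1.765 = 0.353 in (exactly 6/17)
Since P=5.590 > Ia=0.353: effective rainfall P−Ia = 8903/1700 in
Runoff Q = (P−Ia)²/(P−Ia+S) = (5.237)²/(5.237+1.765) = 79263409/20235100 ≈ 3.917 in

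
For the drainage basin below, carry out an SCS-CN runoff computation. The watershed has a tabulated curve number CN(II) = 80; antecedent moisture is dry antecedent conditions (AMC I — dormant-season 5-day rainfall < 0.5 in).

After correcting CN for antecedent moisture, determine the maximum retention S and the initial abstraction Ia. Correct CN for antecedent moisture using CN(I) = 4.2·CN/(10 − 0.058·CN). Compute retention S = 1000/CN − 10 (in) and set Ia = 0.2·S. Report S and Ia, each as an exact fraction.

S = 125/21 in ≈ 5.952 in; Ia = 25/21 in ≈ 1.190 in

CN(I) from CN(II)=80: (4.2·80)/(10 − 0.058·80) = 4200/67 ≈ 62.687
Retention S: 1000/CN − 10 with CN=62.687 → S = 125/21 ≈ 5.952 in
Ia = 0.2·(125/21) = 25/21 in ≈ 1.190 in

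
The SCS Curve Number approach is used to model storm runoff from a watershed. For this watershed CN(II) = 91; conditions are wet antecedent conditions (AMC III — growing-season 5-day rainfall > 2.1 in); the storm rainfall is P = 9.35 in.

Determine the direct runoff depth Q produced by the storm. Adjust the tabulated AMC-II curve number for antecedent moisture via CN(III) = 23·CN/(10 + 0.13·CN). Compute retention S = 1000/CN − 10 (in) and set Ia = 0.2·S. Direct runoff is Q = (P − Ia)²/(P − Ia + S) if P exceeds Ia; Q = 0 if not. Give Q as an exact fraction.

Q = 150381859681/16986411260 in ≈ 8.853 in

Wet (AMC III): CN(III) = 23·91/(10 + 0.13·91) = 2093/(2183/100) = 209300/2183 ≈ 95.877
Retention S: 1000/CN − 10 with CN=95.877 → S = 900/2093 ≈ 0.430 in
Ia = 0.2S: 0.2·0.430 = 0.086 in (exactly 180/2093)
P − Ia = 9.350 − 0.086 = 387791/41860 ≈ 9.264 in (> 0, runoff occurs)
Q: (387791/41860)² ÷ (405791/41860) = 150381859681/16986411260 in (≈ 8.853 in)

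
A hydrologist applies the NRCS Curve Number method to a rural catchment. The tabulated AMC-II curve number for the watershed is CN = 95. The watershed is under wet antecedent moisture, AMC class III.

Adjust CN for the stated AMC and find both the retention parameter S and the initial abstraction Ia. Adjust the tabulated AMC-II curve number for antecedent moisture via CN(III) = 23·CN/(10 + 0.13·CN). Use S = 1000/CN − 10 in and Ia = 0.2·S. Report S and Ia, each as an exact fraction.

Adjust CN=95 to AMC III: 23·95/(10 + 0.13·95) → 2185 ÷ (447/20) = 43700/447 ≈ 97.763
Max retention: S = 1000/(43700/447) − 10 = 100/437 in (≈ 0.229 in)
Ia = 0.2S: 0.2·0.229 = 0.046 in (exactly 20/437)

S = 100/437 in ≈ 0.229 in; Ia = 20/437 in ≈ 0.046 in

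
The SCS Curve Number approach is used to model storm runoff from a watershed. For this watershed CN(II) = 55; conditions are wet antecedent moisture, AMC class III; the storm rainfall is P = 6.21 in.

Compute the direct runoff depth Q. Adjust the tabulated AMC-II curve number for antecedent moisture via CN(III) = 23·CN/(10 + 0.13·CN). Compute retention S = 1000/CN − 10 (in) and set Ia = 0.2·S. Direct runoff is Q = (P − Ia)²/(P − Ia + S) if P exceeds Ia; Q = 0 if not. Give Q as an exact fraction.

Q = 2150269641/644062100 in ≈ 3.339 in

Wet (AMC III): CN(III) = 23·55/(10 + 0.13·55) = 1265/(343/20) = 25300/343 ≈ 73.761
S = 1000/(25300/343) − 10 = 900/253 in ≈ 3.557 in
Ia = 0.2S: 0.2·3.557 = 0.711 in (exactly 180/253)
Excess rainfall: 6.210 − 0.711 = 5.499 in; P > Ia so Q > 0
Runoff Q = (P−Ia)²/(P−Ia+S) = (5.499)²/(5.499+3.557) = 2150269641/644062100 ≈ 3.339 in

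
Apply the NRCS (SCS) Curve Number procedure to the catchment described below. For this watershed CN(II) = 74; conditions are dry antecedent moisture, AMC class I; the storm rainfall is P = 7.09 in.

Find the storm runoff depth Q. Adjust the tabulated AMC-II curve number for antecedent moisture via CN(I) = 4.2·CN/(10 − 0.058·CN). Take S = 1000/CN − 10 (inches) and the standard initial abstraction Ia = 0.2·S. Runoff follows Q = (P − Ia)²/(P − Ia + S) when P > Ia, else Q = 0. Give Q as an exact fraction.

Q = 177150917449/83208386100 in ≈ 2.129 in

Dry (AMC I): CN(I) = 4.2·74/(10 − 0.058·74) = (1554/5)/(1427/250) = 77700/1427 ≈ 54.450
S = 1000/(77700/1427) − 10 = 6500/777 in ≈ 8.366 in
Ia = 0.2S: 0.2·8.366 = 1.673 in (exactly 1300/777)
Since P=7.090 > Ia=1.673: effective rainfall P−Ia = 420893/77700 in
Q: (420893/77700)² ÷ (1070893/77700) = 177150917449/83208386100 in (≈ 2.129 in)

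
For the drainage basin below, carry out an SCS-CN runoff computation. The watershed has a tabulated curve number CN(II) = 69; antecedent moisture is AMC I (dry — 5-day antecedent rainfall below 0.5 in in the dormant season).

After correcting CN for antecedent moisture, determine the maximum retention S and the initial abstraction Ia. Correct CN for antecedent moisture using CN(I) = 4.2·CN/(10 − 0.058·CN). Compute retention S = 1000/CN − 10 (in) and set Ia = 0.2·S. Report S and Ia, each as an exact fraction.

S = 15500/1449 in ≈ 10.697 in; Ia = 3100/1449 in ≈ 2.139 in

Dry (AMC I): CN(I) = 4.2·69/(10 − 0.058·69) = (1449/5)/(2999/500) = 144900/2999 ≈ 48.316
S = 1000/(144900/2999) − 10 = 15500/1449 in ≈ 10.697 in
Ia = 0.2S: 0.2·10.697 = 2.139 in (exactly 3100/1449)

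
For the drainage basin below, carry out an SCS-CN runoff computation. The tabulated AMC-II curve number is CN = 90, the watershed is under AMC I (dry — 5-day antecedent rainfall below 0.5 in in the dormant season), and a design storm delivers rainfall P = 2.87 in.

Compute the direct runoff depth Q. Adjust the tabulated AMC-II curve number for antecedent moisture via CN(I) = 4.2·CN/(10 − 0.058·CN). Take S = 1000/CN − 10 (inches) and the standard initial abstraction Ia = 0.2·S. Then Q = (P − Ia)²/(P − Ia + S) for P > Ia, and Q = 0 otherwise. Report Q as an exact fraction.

Q = 1957443049/1781192700 in ≈ 1.099 in

Adjust CN=90 to AMC I: 4.2·90/(10 − 0.058·90) → 378 ÷ (239/50) = 18900/239 ≈ 79.079
Retention S: 1000/CN − 10 with CN=79.079 → S = 500/189 ≈ 2.646 in
Ia = 0.2·(500/189) = 100/189 in ≈ 0.529 in
Since P=2.870 > Ia=0.529: effective rainfall P−Ia = 44243/18900 in
Runoff Q = (P−Ia)²/(P−Ia+S) = (2.341)²/(2.341+2.646) = 1957443049/1781192700 ≈ 1.099 in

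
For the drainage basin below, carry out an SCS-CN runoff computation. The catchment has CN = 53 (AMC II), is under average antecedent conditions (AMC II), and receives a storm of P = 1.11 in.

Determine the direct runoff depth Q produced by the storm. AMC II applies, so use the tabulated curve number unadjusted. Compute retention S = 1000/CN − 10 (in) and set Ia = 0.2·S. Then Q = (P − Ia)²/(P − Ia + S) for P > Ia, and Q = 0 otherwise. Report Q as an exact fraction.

Q = 0 in ≈ 0.000 in

CN(II) = 53; AMC II needs no correction.
S = 1000/53 − 10 = 470/53 in ≈ 8.868 in
Ia = 0.2·(470/53) = 94/53 in ≈ 1.774 in
P = 1.110 ≤ Ia = 1.774 in: entire storm abstracted, Q = 0.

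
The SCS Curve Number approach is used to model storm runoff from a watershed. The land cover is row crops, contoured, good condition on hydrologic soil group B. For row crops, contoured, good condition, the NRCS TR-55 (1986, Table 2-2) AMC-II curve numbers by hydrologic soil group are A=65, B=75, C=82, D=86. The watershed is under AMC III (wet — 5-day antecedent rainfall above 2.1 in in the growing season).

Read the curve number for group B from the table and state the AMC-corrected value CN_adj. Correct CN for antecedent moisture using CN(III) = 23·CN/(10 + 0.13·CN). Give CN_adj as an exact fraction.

NRCS table: row crops, contoured, good condition, soil group B → CN(II) = 75
Adjust CN=75 to AMC III: 23·75/(10 + 0.13·75) → 1725 ÷ (79/4) = 6900/79 ≈ 87.342

CN_adj = 6900/79 ≈ 87.342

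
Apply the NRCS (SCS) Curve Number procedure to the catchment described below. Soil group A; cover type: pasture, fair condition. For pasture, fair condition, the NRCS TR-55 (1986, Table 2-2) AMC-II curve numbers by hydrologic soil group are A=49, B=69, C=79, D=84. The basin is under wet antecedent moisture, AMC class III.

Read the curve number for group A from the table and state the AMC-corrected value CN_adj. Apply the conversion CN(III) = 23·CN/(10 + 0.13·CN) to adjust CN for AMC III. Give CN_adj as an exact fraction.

CN_adj = 112700/1637 ≈ 68.845

NRCS table: pasture, fair condition, soil group A → CN(II) = 49
Wet (AMC III): CN(III) = 23·49/(10 + 0.13·49) = 1127/(1637/100) = 112700/1637 ≈ 68.845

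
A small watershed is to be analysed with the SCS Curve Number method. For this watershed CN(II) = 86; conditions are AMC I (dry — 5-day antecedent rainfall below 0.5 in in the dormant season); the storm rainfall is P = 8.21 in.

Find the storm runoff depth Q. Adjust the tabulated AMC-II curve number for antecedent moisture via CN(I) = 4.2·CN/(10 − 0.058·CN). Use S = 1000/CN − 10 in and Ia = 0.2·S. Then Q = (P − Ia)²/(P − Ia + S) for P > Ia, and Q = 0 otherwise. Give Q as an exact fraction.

Q = 9198536281/1882226100 in ≈ 4.887 in

Dry (AMC I): CN(I) = 4.2·86/(10 − 0.058·86) = (1806/5)/(1253/250) = 12900/179 ≈ 72.067
Retention S: 1000/CN − 10 with CN=72.067 → S = 500/129 ≈ 3.876 in
Ia = 0.2S: 0.2·3.876 = 0.775 in (exactly 100/129)
Since P=8.210 > Ia=0.775: effective rainfall P−Ia = 95909/12900 in
Q: (95909/12900)² ÷ (145909/12900) = 9198536281/1882226100 in (≈ 4.887 in)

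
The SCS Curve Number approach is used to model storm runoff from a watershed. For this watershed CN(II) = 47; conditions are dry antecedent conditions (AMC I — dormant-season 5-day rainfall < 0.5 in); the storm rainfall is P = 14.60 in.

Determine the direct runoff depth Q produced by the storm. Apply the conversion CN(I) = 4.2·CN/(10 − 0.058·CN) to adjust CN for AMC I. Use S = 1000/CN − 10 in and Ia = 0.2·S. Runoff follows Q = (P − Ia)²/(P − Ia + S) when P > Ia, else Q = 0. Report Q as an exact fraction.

Q = 2074893601/878681685 in ≈ 2.361 in

Dry (AMC I): CN(I) = 4.2·47/(10 − 0.058·47) = (987/5)/(3637/500) = 98700/3637 ≈ 27.138
Max retention: S = 1000/(98700/3637) − 10 = 26500/987 in (≈ 26.849 in)
Initial abstraction Ia = S/5 = (26500/987)/5 = 5300/987 ≈ 5.370 in
Excess rainfall: 14.600 − 5.370 = 9.230 in; P > Ia so Q > 0
Q = (45551/4935)²/((45551/4935) + 26500/987) = (2074893601/24354225)/(178051/4935) = 2074893601/878681685 in ≈ 2.361 in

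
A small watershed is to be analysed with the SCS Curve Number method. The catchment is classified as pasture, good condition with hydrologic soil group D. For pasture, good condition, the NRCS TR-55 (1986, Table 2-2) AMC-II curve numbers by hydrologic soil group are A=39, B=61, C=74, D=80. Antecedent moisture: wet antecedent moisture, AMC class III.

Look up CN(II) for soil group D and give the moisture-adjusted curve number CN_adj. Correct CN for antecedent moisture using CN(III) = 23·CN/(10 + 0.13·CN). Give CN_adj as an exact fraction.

NRCS table: pasture, good condition, soil group D → CN(II) = 80
Adjust CN=80 to AMC III: 23·80/(10 + 0.13·80) → 1840 ÷ (102/5) = 4600/51 ≈ 90.196

CN_adj = 4600/51 ≈ 90.196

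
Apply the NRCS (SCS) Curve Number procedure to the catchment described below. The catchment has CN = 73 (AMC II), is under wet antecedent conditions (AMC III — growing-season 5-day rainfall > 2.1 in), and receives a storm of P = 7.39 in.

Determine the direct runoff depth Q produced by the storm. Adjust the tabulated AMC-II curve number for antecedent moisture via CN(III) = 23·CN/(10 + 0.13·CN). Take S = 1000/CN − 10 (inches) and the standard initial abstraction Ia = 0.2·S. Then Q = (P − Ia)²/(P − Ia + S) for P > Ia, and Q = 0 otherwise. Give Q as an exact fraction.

Wet (AMC III): CN(III) = 23·73/(10 + 0.13·73) = 1679/(1949/100) = 167900/1949 ≈ 86.147
Retention S: 1000/CN − 10 with CN=86.147 → S = 2700/1679 ≈ 1.608 in
Initial abstraction Ia = S/5 = (2700/1679)/5 = 540/1679 ≈ 0.322 in
P − Ia = 7.390 − 0.322 = 1186781/167900 ≈ 7.068 in (> 0, runoff occurs)
Runoff Q = (P−Ia)²/(P−Ia+S) = (7.068)²/(7.068+1.608) = 1408449141961/244593529900 ≈ 5.758 in

Q = 1408449141961/244593529900 in ≈ 5.758 in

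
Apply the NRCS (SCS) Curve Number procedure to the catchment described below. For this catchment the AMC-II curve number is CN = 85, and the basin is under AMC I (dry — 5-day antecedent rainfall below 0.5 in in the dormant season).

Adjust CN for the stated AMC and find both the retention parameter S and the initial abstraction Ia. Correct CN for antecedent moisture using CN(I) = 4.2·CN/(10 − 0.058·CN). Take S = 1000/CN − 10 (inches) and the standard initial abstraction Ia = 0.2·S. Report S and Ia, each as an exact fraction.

Adjust CN=85 to AMC I: 4.2·85/(10 − 0.058·85) → 357 ÷ (507/100) = 11900/169 ≈ 70.414
Retention S: 1000/CN − 10 with CN=70.414 → S = 500/119 ≈ 4.202 in
Ia = 0.2·(500/119) = 100/119 in ≈ 0.840 in

S = 500/119 in ≈ 4.202 in; Ia = 100/119 in ≈ 0.840 in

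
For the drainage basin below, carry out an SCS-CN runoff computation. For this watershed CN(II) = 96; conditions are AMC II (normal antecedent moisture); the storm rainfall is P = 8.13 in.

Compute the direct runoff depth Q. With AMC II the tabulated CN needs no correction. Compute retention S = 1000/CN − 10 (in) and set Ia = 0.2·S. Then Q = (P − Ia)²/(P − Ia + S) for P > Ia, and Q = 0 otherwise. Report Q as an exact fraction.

AMC II — tabulated CN = 96 applies directly.
S = 1000/96 − 10 = 5/12 in ≈ 0.417 in
Initial abstraction Ia = S/5 = (5/12)/5 = 1/12 ≈ 0.083 in
Since P=8.130 > Ia=0.083: effective rainfall P−Ia = 1207/150 in
Runoff Q = (P−Ia)²/(P−Ia+S) = (8.047)²/(8.047+0.417) = 1456849/190425 ≈ 7.651 in

Q = 1456849/190425 in ≈ 7.651 in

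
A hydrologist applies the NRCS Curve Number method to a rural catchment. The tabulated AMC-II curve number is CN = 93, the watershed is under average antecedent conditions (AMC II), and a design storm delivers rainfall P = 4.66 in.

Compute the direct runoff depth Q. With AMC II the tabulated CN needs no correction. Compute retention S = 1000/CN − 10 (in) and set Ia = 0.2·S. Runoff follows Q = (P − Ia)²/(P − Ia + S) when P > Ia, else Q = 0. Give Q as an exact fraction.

CN(II) = 93; AMC II needs no correction.
Max retention: S = 1000/93 − 10 = 70/93 in (≈ 0.753 in)
Initial abstraction Ia = S/5 = (70/93)/5 = 14/93 ≈ 0.151 in
Excess rainfall: 4.660 − 0.151 = 4.509 in; P > Ia so Q > 0
Runoff Q = (P−Ia)²/(P−Ia+S) = (4.509)²/(4.509+0.753) = 439698961/113780850 ≈ 3.864 in

Q = 439698961/113780850 in ≈ 3.864 in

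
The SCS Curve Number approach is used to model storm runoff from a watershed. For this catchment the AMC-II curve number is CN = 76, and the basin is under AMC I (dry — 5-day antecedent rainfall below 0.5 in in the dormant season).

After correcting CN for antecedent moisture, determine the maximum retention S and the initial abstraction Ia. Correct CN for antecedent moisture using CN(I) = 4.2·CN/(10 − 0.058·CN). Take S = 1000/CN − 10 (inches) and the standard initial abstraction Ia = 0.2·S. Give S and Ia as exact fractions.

CN(I) from CN(II)=76: (4.2·76)/(10 − 0.058·76) = 13300/233 ≈ 57.082
S = 1000/(13300/233) − 10 = 1000/133 in ≈ 7.519 in
Ia = 0.2·(1000/133) = 200/133 in ≈ 1.504 in

S = 1000/133 in ≈ 7.519 in; Ia = 200/133 in ≈ 1.504 in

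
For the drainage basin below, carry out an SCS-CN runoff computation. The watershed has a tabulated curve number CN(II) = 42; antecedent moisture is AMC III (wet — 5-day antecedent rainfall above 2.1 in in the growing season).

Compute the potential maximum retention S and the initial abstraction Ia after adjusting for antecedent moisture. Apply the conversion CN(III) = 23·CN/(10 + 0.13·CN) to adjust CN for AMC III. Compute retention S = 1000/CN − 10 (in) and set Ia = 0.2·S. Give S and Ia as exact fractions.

Wet (AMC III): CN(III) = 23·42/(10 + 0.13·42) = 966/(773/50) = 48300/773 ≈ 62.484
Retention S: 1000/CN − 10 with CN=62.484 → S = 2900/483 ≈ 6.004 in
Ia = 0.2·(2900/483) = 580/483 in ≈ 1.201 in

S = 2900/483 in ≈ 6.004 in; Ia = 580/483 in ≈ 1.201 in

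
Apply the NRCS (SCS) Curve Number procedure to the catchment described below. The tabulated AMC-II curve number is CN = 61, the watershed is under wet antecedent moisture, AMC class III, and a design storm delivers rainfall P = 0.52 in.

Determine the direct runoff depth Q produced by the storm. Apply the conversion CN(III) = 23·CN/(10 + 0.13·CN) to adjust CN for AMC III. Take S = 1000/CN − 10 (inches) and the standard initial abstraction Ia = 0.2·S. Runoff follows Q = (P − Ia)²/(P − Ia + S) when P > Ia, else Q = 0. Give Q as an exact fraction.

Wet (AMC III): CN(III) = 23·61/(10 + 0.13·61) = 1403/(1793/100) = 140300/1793 ≈ 78.249
S = 1000/(140300/1793) − 10 = 3900/1403 in ≈ 2.780 in
Ia = 0.2·(3900/1403) = 780/1403 in ≈ 0.556 in
P = 0.520 ≤ Ia = 0.556 in: entire storm abstracted, Q = 0.

Q = 0 in ≈ 0.000 in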